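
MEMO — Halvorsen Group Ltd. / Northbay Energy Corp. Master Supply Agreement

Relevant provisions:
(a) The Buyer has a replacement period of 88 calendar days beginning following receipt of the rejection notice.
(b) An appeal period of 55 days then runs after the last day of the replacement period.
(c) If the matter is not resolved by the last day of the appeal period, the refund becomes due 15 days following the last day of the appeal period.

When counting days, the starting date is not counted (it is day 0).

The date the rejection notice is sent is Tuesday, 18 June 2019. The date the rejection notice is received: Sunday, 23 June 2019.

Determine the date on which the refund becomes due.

28 November 2019

The last day of the replacement period: 88 calendar days after 23 June 2019 is 19 September 2019.
The last day of the appeal period: 55 calendar days after 19 September 2019 is 13 November 2019.
The date on which the refund becomes due: 13 November 2019 + 15 days = 28 November 2019.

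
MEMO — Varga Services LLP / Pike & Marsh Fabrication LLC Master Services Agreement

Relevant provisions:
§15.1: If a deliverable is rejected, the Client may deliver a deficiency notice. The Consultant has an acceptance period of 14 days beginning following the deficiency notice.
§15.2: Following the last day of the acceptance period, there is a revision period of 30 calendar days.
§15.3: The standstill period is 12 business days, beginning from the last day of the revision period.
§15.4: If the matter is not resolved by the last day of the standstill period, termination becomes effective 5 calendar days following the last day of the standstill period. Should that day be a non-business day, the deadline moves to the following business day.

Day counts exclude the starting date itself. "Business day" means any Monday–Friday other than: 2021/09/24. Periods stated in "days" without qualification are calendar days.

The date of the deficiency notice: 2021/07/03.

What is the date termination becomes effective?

2021/09/06

Adding 14 calendar days to 2021/07/03 gives 2021/07/17, which is the last day of the acceptance period.
The last day of the revision period: 30 calendar days after 2021/07/17 is 2021/08/16.
The last day of the standstill period: counting 12 business days from Monday, 2021/08/16 (Aug 17, Aug 18, Aug 19, Aug 20, …, Aug 30, Aug 31, Sep 1, skipping weekends) reaches Wednesday, 2021/09/01.
Adding 5 calendar days to 2021/09/01 gives 2021/09/06, which is the date termination becomes effective. 2021/09/06 is a Monday and is not a listed holiday, so no roll-forward applies.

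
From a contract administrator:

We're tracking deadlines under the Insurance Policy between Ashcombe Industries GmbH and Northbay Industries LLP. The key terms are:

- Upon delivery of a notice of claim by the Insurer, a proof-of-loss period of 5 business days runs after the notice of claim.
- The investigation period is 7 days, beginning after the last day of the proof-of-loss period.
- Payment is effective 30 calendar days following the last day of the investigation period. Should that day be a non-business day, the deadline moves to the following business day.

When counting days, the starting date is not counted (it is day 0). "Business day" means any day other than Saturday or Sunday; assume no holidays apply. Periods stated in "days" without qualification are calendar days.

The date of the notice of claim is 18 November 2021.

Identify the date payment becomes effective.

The last day of the proof-of-loss period: 5 business days after Thursday, 18 November 2021, skipping weekends — Nov 19, Nov 22, Nov 23, Nov 24, Nov 25 — lands on Thursday, 25 November 2021.
Adding 7 calendar days to 25 November 2021 gives 2 December 2021, which is the last day of the investigation period.
The date payment becomes effective: 30 calendar days after 2 December 2021 is 1 January 2022. That falls on a Saturday, so it rolls to the next business day, Monday, 3 January 2022.

3 January 2022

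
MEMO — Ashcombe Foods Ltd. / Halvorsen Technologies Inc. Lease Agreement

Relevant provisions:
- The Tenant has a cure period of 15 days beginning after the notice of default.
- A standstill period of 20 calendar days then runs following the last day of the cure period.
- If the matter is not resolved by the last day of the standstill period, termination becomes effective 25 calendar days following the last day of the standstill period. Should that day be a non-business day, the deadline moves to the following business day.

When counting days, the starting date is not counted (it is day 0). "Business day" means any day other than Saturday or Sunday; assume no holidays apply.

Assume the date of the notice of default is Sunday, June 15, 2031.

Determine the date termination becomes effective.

August 14, 2031

The last day of the cure period: June 15, 2031 + 15 days = June 30, 2031.
Adding 20 calendar days to June 30, 2031 gives July 20, 2031, which is the last day of the standstill period.
The date termination becomes effective: 25 calendar days after July 20, 2031 is August 14, 2031. August 14, 2031 is a Thursday, so no roll-forward applies.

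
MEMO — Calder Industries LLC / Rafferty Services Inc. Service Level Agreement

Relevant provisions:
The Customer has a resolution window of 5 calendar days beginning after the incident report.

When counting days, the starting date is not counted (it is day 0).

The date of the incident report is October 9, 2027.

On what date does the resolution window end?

October 14, 2027

The last day of the resolution window: 5 calendar days after October 9, 2027 is October 14, 2027.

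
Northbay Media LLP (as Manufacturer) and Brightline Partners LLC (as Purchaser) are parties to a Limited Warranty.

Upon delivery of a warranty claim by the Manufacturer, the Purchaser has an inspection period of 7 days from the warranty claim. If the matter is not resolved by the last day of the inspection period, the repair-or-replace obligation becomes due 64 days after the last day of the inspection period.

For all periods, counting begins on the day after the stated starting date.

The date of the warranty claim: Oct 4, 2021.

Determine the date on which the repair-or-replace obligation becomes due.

Dec 14, 2021

Adding 7 calendar days to Oct 4, 2021 gives Oct 11, 2021, which is the last day of the inspection period.
The date on which the repair-or-replace obligation becomes due: 64 calendar days after Oct 11, 2021 is Dec 14, 2021.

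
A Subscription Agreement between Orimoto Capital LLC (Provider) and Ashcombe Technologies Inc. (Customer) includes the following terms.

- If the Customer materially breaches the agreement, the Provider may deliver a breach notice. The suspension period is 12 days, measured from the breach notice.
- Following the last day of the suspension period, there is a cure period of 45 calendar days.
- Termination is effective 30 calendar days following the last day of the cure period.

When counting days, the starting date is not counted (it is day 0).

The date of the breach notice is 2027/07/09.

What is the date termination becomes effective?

The last day of the suspension period: 12 calendar days after 2027/07/09 is 2027/07/21.
Adding 45 calendar days to 2027/07/21 gives 2027/09/04, which is the last day of the cure period.
The date termination becomes effective: 2027/09/04 + 30 days = 2027/10/04.

2027/10/04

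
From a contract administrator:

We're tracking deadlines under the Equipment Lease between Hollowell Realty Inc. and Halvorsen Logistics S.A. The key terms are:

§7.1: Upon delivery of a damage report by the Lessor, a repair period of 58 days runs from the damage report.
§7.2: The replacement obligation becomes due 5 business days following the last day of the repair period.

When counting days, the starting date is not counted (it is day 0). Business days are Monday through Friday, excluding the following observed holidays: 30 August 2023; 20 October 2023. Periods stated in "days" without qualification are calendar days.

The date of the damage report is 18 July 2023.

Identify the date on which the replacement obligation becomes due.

Adding 58 calendar days to 18 July 2023 gives 14 September 2023, which is the last day of the repair period.
The date on which the replacement obligation becomes due: counting 5 business days from Thursday, 14 September 2023 (Sep 15, Sep 18, Sep 19, Sep 20, Sep 21, skipping weekends) reaches Thursday, 21 September 2023.

21 September 2023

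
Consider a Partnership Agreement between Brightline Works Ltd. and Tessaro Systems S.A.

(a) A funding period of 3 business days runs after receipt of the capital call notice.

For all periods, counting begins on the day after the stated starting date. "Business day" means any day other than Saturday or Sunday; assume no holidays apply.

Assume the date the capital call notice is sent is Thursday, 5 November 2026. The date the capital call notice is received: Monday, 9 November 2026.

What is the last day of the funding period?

From Monday, 9 November 2026, 3 business days (Nov 10, Nov 11, Nov 12, skipping weekends) brings us to Thursday, 12 November 2026, which is the last day of the funding period.

12 November 2026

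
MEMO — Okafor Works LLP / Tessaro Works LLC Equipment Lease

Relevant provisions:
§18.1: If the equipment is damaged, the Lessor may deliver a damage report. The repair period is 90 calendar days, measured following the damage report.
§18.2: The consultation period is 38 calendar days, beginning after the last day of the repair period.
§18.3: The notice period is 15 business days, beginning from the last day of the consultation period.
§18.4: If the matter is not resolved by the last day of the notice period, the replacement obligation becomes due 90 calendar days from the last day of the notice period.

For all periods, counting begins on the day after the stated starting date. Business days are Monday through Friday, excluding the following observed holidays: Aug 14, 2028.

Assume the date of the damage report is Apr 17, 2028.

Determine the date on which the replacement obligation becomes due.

Dec 12, 2028

The last day of the repair period: Apr 17, 2028 + 90 days = Jul 16, 2028.
The last day of the consultation period: 38 calendar days after Jul 16, 2028 is Aug 23, 2028.
The last day of the notice period: counting 15 business days from Wednesday, Aug 23, 2028 (Aug 24, Aug 25, Aug 28, Aug 29, …, Sep 11, Sep 12, Sep 13, skipping weekends) reaches Wednesday, Sep 13, 2028.
Adding 90 calendar days to Sep 13, 2028 gives Dec 12, 2028, which is the date on which the replacement obligation becomes due.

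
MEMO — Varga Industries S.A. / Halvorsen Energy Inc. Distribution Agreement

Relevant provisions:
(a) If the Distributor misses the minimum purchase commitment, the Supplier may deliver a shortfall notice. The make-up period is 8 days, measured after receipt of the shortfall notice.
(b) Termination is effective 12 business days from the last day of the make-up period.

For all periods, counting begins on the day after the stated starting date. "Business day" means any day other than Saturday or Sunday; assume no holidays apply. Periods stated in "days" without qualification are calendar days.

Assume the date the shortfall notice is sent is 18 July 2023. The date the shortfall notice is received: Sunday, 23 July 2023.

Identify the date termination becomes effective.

16 August 2023

The last day of the make-up period: 8 calendar days after 23 July 2023 is 31 July 2023.
The date termination becomes effective: counting 12 business days from Monday, 31 July 2023 (Aug 1, Aug 2, Aug 3, Aug 4, …, Aug 14, Aug 15, Aug 16, skipping weekends) reaches Wednesday, 16 August 2023.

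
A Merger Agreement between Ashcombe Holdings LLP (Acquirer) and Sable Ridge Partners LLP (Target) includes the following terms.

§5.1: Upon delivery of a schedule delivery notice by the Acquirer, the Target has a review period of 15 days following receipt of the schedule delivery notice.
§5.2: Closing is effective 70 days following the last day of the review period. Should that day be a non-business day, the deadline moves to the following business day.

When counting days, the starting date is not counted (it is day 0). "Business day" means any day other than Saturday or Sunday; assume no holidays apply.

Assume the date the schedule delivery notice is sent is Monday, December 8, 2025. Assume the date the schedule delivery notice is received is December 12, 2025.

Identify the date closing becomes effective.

The last day of the review period: 15 calendar days after December 12, 2025 is December 27, 2025.
The date closing becomes effective: 70 calendar days after December 27, 2025 is March 7, 2026. That falls on a Saturday, so it rolls to the next business day, Monday, March 9, 2026.

March 9, 2026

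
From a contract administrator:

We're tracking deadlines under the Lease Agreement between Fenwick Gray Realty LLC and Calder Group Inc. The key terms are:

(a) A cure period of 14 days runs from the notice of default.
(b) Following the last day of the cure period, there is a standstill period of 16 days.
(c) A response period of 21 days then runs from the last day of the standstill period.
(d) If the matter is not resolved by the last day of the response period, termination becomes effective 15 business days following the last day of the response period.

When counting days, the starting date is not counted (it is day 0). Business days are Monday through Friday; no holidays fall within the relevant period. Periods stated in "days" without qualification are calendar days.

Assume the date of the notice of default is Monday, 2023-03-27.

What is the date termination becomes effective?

The last day of the cure period: 2023-03-27 + 14 days = 2023-04-10.
Adding 16 calendar days to 2023-04-10 gives 2023-04-26, which is the last day of the standstill period.
Adding 21 calendar days to 2023-04-26 gives 2023-05-17, which is the last day of the response period.
The date termination becomes effective: counting 15 business days from Wednesday, 2023-05-17 (May 18, May 19, May 22, May 23, …, Jun 5, Jun 6, Jun 7, skipping weekends) reaches Wednesday, 2023-06-07.

2023-06-07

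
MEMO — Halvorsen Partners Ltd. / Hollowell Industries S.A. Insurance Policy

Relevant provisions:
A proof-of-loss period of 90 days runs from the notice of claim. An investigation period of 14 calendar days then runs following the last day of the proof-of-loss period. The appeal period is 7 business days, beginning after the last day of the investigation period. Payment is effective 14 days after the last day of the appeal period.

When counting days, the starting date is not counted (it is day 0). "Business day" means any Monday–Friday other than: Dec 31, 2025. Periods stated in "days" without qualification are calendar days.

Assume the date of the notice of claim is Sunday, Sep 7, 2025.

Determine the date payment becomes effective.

Jan 13, 2026

The last day of the proof-of-loss period: 90 calendar days after Sep 7, 2025 is Dec 6, 2025.
Adding 14 calendar days to Dec 6, 2025 gives Dec 20, 2025, which is the last day of the investigation period.
From Saturday, Dec 20, 2025, 7 business days (Dec 22, Dec 23, Dec 24, Dec 25, Dec 26, Dec 29, Dec 30, skipping weekends) brings us to Tuesday, Dec 30, 2025, which is the last day of the appeal period.
Adding 14 calendar days to Dec 30, 2025 gives Jan 13, 2026, which is the date payment becomes effective.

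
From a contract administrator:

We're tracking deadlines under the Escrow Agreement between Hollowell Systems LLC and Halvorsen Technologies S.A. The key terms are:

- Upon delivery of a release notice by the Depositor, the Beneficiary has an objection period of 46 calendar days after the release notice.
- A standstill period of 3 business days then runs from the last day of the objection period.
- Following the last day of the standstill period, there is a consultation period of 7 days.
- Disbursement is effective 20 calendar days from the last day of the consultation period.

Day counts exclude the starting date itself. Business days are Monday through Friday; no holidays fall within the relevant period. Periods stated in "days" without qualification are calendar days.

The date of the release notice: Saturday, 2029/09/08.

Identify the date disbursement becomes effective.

The last day of the objection period: 46 calendar days after 2029/09/08 is 2029/10/24.
The last day of the standstill period: 3 business days after Wednesday, 2029/10/24, skipping weekends — Oct 25, Oct 26, Oct 29 — lands on Monday, 2029/10/29.
The last day of the consultation period: 7 calendar days after 2029/10/29 is 2029/11/05.
The date disbursement becomes effective: 2029/11/05 + 20 days = 2029/11/25.

2029/11/25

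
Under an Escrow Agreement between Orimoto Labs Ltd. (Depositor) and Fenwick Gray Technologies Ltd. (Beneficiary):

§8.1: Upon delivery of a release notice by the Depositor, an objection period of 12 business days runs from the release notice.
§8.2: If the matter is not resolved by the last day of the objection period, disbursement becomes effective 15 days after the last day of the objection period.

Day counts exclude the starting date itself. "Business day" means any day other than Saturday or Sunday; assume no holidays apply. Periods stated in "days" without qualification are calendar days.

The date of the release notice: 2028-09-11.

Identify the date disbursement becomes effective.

2028-10-12

The last day of the objection period: counting 12 business days from Monday, 2028-09-11 (Sep 12, Sep 13, Sep 14, Sep 15, …, Sep 25, Sep 26, Sep 27, skipping weekends) reaches Wednesday, 2028-09-27.
The date disbursement becomes effective: 2028-09-27 + 15 days = 2028-10-12.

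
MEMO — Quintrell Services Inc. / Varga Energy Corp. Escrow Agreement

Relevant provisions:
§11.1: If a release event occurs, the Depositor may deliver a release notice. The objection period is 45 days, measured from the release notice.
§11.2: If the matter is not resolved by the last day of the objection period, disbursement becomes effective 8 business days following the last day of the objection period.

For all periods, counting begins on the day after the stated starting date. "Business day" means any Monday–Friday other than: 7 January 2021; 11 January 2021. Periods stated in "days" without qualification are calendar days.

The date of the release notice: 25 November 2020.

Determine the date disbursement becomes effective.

The last day of the objection period: 45 calendar days after 25 November 2020 is 9 January 2021.
From Saturday, 9 January 2021, 8 business days (Jan 12, Jan 13, Jan 14, Jan 15, Jan 18, Jan 19, Jan 20, Jan 21, skipping weekends and the listed holiday on Jan 11) brings us to Thursday, 21 January 2021, which is the date disbursement becomes effective.

21 January 2021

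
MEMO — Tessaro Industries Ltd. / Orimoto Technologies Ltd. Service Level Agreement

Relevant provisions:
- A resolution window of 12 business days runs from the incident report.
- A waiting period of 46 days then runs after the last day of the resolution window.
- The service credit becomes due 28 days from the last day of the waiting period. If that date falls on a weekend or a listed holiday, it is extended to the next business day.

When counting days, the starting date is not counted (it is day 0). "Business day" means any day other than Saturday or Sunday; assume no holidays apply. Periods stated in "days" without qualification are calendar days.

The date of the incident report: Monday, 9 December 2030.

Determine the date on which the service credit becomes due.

The last day of the resolution window: counting 12 business days from Monday, 9 December 2030 (Dec 10, Dec 11, Dec 12, Dec 13, …, Dec 23, Dec 24, Dec 25, skipping weekends) reaches Wednesday, 25 December 2030.
Adding 46 calendar days to 25 December 2030 gives 9 February 2031, which is the last day of the waiting period.
Adding 28 calendar days to 9 February 2031 gives 9 March 2031, which is the date on which the service credit becomes due. That falls on a Sunday, so it rolls to the next business day, Monday, 10 March 2031.

10 March 2031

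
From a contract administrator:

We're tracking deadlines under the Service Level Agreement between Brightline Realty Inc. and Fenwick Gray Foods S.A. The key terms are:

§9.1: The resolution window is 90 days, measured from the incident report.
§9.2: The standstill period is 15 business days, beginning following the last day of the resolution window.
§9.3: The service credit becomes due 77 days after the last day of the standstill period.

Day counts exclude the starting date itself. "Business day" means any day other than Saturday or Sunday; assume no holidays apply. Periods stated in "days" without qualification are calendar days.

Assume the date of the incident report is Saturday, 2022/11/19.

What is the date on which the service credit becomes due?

The last day of the resolution window: 90 calendar days after 2022/11/19 is 2023/02/17.
From Friday, 2023/02/17, 15 business days (Feb 20, Feb 21, Feb 22, Feb 23, …, Mar 8, Mar 9, Mar 10, skipping weekends) brings us to Friday, 2023/03/10, which is the last day of the standstill period.
Adding 77 calendar days to 2023/03/10 gives 2023/05/26, which is the date on which the service credit becomes due.

2023/05/26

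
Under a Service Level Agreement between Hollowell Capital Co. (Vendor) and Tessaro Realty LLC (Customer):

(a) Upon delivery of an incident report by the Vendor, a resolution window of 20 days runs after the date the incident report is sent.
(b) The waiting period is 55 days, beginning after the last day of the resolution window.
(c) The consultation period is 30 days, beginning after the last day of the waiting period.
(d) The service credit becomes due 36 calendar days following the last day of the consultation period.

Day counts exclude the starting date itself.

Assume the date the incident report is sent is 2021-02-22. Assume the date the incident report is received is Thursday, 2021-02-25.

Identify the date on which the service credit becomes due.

2021-07-13

Adding 20 calendar days to 2021-02-22 gives 2021-03-14, which is the last day of the resolution window.
The last day of the waiting period: 55 calendar days after 2021-03-14 is 2021-05-08.
Adding 30 calendar days to 2021-05-08 gives 2021-06-07, which is the last day of the consultation period.
The date on which the service credit becomes due: 36 calendar days after 2021-06-07 is 2021-07-13.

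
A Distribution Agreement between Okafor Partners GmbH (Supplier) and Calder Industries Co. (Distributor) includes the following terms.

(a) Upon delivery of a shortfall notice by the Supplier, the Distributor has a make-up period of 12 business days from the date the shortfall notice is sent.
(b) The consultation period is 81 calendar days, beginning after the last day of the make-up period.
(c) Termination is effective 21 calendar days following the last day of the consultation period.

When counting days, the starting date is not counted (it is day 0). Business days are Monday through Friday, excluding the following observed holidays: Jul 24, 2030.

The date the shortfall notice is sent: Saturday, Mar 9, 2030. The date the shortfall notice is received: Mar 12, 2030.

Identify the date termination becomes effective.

Jul 6, 2030

From Saturday, Mar 9, 2030, 12 business days (Mar 11, Mar 12, Mar 13, Mar 14, …, Mar 22, Mar 25, Mar 26, skipping weekends) brings us to Tuesday, Mar 26, 2030, which is the last day of the make-up period.
Adding 81 calendar days to Mar 26, 2030 gives Jun 15, 2030, which is the last day of the consultation period.
The date termination becomes effective: Jun 15, 2030 + 21 days = Jul 6, 2030.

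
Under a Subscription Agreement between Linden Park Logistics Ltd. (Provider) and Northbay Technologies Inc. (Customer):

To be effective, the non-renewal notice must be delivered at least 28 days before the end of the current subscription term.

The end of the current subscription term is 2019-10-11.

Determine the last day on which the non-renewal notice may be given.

2019-09-13

Counting back 28 calendar days from 2019-10-11 gives 2019-09-13.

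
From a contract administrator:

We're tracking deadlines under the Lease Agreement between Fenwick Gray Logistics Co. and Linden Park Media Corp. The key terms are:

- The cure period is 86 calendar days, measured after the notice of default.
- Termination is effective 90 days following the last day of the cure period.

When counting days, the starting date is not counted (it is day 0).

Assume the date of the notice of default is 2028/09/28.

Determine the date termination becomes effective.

2029/03/23

Adding 86 calendar days to 2028/09/28 gives 2028/12/23, which is the last day of the cure period.
The date termination becomes effective: 90 calendar days after 2028/12/23 is 2029/03/23.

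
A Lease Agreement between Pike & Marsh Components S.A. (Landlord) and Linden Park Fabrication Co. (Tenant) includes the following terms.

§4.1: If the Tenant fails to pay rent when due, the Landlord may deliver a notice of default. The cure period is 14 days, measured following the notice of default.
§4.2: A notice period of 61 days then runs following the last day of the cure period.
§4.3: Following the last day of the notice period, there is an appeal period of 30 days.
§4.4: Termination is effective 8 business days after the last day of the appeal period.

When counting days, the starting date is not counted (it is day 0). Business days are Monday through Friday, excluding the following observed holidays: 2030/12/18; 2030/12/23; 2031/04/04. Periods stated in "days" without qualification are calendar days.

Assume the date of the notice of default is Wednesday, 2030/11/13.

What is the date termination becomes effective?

The last day of the cure period: 2030/11/13 + 14 days = 2030/11/27.
Adding 61 calendar days to 2030/11/27 gives 2031/01/27, which is the last day of the notice period.
The last day of the appeal period: 2031/01/27 + 30 days = 2031/02/26.
The date termination becomes effective: counting 8 business days from Wednesday, 2031/02/26 (Feb 27, Feb 28, Mar 3, Mar 4, Mar 5, Mar 6, Mar 7, Mar 10, skipping weekends) reaches Monday, 2031/03/10.

2031/03/10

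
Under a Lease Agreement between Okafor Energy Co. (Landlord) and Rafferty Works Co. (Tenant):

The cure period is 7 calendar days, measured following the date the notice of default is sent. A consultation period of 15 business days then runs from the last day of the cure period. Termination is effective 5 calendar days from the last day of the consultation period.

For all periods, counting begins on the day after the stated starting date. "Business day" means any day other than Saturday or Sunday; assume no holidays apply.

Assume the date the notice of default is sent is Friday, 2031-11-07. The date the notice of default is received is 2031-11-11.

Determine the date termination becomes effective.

The last day of the cure period: 2031-11-07 + 7 days = 2031-11-14.
From Friday, 2031-11-14, 15 business days (Nov 17, Nov 18, Nov 19, Nov 20, …, Dec 3, Dec 4, Dec 5, skipping weekends) brings us to Friday, 2031-12-05, which is the last day of the consultation period.
The date termination becomes effective: 2031-12-05 + 5 days = 2031-12-10.

2031-12-10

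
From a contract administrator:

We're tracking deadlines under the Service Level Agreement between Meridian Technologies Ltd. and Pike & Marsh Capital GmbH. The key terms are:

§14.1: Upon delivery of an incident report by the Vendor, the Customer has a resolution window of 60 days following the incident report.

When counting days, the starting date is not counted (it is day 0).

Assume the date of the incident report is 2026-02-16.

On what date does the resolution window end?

2026-04-17

The last day of the resolution window: 2026-02-16 + 60 days = 2026-04-17.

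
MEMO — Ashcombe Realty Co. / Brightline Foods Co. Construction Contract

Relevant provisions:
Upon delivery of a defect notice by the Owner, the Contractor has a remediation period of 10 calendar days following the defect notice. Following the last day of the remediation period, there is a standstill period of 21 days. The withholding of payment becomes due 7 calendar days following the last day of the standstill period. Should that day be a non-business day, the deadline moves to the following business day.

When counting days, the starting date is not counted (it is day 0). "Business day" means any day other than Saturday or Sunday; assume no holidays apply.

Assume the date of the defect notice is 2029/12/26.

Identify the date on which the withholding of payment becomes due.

2030/02/04

The last day of the remediation period: 10 calendar days after 2029/12/26 is 2030/01/05.
The last day of the standstill period: 21 calendar days after 2030/01/05 is 2030/01/26.
The date on which the withholding of payment becomes due: 2030/01/26 + 7 days = 2030/02/02. That falls on a Saturday, so it rolls to the next business day, Monday, 2030/02/04.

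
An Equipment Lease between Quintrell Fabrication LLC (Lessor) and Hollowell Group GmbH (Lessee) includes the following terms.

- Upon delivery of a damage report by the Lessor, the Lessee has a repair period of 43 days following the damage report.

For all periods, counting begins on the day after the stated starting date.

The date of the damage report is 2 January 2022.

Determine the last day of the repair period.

14 February 2022

The last day of the repair period: 43 calendar days after 2 January 2022 is 14 February 2022.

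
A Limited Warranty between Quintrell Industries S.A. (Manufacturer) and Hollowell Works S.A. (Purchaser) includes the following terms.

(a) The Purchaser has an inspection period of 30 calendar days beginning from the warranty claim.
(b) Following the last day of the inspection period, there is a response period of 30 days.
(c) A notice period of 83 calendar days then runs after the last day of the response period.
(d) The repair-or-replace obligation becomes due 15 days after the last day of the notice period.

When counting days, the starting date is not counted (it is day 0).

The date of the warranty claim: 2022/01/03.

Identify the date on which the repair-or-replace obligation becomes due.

2022/06/10

The last day of the inspection period: 30 calendar days after 2022/01/03 is 2022/02/02.
Adding 30 calendar days to 2022/02/02 gives 2022/03/04, which is the last day of the response period.
Adding 83 calendar days to 2022/03/04 gives 2022/05/26, which is the last day of the notice period.
The date on which the repair-or-replace obligation becomes due: 2022/05/26 + 15 days = 2022/06/10.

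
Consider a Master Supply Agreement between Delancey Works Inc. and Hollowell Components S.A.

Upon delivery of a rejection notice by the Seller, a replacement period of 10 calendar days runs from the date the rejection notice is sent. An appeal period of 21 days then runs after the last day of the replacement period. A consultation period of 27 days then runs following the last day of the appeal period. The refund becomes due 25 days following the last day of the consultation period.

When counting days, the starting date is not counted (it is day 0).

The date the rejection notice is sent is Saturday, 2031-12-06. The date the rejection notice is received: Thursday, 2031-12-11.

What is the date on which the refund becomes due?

2032-02-27

The last day of the replacement period: 10 calendar days after 2031-12-06 is 2031-12-16.
The last day of the appeal period: 21 calendar days after 2031-12-16 is 2032-01-06.
Adding 27 calendar days to 2032-01-06 gives 2032-02-02, which is the last day of the consultation period.
The date on which the refund becomes due: 2032-02-02 + 25 days = 2032-02-27.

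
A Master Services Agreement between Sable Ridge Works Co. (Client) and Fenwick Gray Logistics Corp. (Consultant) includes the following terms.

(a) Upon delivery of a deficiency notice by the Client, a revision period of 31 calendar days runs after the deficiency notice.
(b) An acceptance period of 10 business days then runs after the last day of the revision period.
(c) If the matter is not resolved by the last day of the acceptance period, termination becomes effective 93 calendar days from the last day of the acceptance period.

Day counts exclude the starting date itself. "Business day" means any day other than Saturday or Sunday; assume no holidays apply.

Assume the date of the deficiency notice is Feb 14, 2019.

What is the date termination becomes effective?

Jun 30, 2019

The last day of the revision period: Feb 14, 2019 + 31 days = Mar 17, 2019.
The last day of the acceptance period: counting 10 business days from Sunday, Mar 17, 2019 (Mar 18, Mar 19, Mar 20, Mar 21, Mar 22, Mar 25, Mar 26, Mar 27, Mar 28, Mar 29, skipping weekends) reaches Friday, Mar 29, 2019.
Adding 93 calendar days to Mar 29, 2019 gives Jun 30, 2019, which is the date termination becomes effective.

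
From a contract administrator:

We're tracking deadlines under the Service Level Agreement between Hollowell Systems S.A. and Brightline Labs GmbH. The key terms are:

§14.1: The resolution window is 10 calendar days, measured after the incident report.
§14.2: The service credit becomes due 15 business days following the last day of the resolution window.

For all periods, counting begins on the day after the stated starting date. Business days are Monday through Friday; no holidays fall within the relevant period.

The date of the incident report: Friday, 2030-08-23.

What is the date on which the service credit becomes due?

2030-09-23

The last day of the resolution window: 2030-08-23 + 10 days = 2030-09-02.
The date on which the service credit becomes due: 15 business days after Monday, 2030-09-02, skipping weekends — Sep 3, Sep 4, Sep 5, Sep 6, …, Sep 19, Sep 20, Sep 23 — lands on Monday, 2030-09-23.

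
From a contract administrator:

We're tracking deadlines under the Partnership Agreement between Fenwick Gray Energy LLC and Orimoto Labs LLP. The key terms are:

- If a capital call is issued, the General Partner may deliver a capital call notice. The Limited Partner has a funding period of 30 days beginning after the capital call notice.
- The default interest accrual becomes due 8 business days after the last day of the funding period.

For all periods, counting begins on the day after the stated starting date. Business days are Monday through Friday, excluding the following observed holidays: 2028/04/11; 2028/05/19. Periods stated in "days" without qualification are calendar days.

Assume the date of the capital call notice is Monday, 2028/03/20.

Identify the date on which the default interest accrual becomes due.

2028/05/01

The last day of the funding period: 30 calendar days after 2028/03/20 is 2028/04/19.
The date on which the default interest accrual becomes due: counting 8 business days from Wednesday, 2028/04/19 (Apr 20, Apr 21, Apr 24, Apr 25, Apr 26, Apr 27, Apr 28, May 1, skipping weekends) reaches Monday, 2028/05/01.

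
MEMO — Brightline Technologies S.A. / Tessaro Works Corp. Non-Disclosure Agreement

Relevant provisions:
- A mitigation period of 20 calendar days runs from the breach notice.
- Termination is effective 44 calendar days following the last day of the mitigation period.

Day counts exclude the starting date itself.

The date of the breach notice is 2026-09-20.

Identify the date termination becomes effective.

2026-11-23

The last day of the mitigation period: 20 calendar days after 2026-09-20 is 2026-10-10.
The date termination becomes effective: 2026-10-10 + 44 days = 2026-11-23.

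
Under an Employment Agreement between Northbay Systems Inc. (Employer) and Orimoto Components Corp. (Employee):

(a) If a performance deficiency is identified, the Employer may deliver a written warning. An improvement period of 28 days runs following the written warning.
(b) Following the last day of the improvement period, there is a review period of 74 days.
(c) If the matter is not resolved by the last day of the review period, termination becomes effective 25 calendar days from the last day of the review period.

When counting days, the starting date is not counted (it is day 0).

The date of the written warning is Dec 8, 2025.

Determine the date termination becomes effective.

Apr 14, 2026

The last day of the improvement period: Dec 8, 2025 + 28 days = Jan 5, 2026.
The last day of the review period: Jan 5, 2026 + 74 days = Mar 20, 2026.
Adding 25 calendar days to Mar 20, 2026 gives Apr 14, 2026, which is the date termination becomes effective.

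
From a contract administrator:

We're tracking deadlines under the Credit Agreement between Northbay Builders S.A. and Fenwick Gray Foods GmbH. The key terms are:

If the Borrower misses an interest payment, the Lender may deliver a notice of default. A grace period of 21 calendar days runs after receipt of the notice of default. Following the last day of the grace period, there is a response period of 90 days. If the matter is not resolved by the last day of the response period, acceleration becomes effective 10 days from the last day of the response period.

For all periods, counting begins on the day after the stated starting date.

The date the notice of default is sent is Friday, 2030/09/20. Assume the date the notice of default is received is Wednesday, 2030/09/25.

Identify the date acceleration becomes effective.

2031/01/24

The last day of the grace period: 2030/09/25 + 21 days = 2030/10/16.
The last day of the response period: 2030/10/16 + 90 days = 2031/01/14.
The date acceleration becomes effective: 10 calendar days after 2031/01/14 is 2031/01/24.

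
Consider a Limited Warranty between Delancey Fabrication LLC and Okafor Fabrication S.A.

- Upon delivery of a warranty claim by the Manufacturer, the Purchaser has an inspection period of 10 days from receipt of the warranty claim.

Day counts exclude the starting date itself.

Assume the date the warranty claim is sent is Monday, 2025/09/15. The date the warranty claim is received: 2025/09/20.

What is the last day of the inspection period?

2025/09/30

The last day of the inspection period: 2025/09/20 + 10 days = 2025/09/30.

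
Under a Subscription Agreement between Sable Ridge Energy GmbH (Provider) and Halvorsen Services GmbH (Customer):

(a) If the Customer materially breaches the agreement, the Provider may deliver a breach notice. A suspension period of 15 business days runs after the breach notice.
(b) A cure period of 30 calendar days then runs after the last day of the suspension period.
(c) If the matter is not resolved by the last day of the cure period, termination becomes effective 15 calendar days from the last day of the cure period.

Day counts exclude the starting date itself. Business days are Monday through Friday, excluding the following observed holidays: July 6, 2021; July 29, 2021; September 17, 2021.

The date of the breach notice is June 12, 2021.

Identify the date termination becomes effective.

The last day of the suspension period: 15 business days after Saturday, June 12, 2021, skipping weekends — Jun 14, Jun 15, Jun 16, Jun 17, …, Jun 30, Jul 1, Jul 2 — lands on Friday, July 2, 2021.
The last day of the cure period: July 2, 2021 + 30 days = August 1, 2021.
The date termination becomes effective: 15 calendar days after August 1, 2021 is August 16, 2021.

August 16, 2021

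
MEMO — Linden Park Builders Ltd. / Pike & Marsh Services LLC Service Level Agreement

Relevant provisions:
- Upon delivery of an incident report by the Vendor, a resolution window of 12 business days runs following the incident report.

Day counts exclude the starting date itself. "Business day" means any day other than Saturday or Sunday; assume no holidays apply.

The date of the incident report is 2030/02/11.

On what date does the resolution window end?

2030/02/27

The last day of the resolution window: 12 business days after Monday, 2030/02/11, skipping weekends — Feb 12, Feb 13, Feb 14, Feb 15, …, Feb 25, Feb 26, Feb 27 — lands on Wednesday, 2030/02/27.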